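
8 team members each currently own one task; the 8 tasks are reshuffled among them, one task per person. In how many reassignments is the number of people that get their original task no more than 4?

40179

Sum C(8,i)·!(8-i) for i = 0..4:
  i=0: C(8,0)·!8 = 1·14833 = 14833
  i=1: C(8,1)·!7 = 8·1854 = 14832
  i=2: C(8,2)·!6 = 28·265 = 7420
  i=3: C(8,3)·!5 = 56·44 = 2464
  i=4: C(8,4)·!4 = 70·9 = 630
Total = 40179.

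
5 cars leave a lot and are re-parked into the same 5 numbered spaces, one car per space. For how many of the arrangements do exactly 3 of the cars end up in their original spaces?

Choose which 3 of the 5 are fixed: C(5,3) = 10.
The other 2 form a derangement: !2 = 1.
Total: 10 × 1 = 10.

10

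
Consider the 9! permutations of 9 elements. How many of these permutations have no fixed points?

!9 is the nearest integer to 9!/e.
9! = 362880, and 362880/e ≈ 133496.09, so !9 = 133496.

133496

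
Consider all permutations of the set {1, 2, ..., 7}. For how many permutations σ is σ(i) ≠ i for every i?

1854

The number of derangements of 7 is !7 = Σ_{k=0}^{7} (-1)^k·7!/k!
= 7! - 7!/1! + 7!/2! - 7!/3! + 7!/4! - 7!/5! + 7!/6! - 7!/7!
= 5040 - 5040 + 2520 - 840 + 210 - 42 + 7 - 1
= 1854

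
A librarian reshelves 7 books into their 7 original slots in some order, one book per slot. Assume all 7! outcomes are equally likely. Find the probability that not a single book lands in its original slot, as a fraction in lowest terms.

Favorable outcomes: !7 = 1854.
Total outcomes: 7! = 5040.
Probability = 1854/5040 = 103/280.

103/280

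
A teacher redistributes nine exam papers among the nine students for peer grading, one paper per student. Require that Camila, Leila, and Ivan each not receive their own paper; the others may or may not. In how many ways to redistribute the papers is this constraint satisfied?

Inclusion-exclusion on the 3 forbidden self-matches:
Σ_{j=0}^{3} (-1)^j C(3,j)(9-j)!
= C(3,0)·9! - C(3,1)·8! + C(3,2)·7! - C(3,3)·6!
= 362880 - 120960 + 15120 - 720
= 256320

256320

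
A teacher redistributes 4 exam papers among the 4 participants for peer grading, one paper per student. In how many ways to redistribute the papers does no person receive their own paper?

9

Use !n = n·!(n-1) + (-1)^n.
!4 = 4·2 + 1 = 9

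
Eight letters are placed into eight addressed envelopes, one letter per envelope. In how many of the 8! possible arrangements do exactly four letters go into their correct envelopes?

Choose which 4 of the 8 are fixed: C(8,4) = 70.
The remaining 4 must be deranged: !4 = 9.
Total: 70 × 9 = 630.

630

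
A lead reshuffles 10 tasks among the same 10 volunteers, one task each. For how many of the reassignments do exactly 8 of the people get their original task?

45

Pick the 8 fixed positions: C(10,8) = 45 ways.
The other 2 form a derangement: !2 = 1.
Total: 45 × 1 = 45.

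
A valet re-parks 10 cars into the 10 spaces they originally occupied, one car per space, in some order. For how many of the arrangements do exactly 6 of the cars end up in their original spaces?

1890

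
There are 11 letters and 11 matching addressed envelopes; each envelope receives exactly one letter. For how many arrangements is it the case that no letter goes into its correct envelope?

The subfactorial !11 = [11!/e] (nearest integer).
11! = 39916800, and 39916800/e ≈ 14684570.08, so !11 = 14684570.

14684570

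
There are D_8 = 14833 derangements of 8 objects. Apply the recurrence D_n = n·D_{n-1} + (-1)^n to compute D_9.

D_9 = 9·14833 - 1 = 133496.

133496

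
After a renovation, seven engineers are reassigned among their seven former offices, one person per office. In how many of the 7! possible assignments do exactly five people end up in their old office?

21

Choose which 5 of the 7 are fixed: C(7,5) = 21.
The remaining 2 must be deranged: !2 = 1.
Total: 21 × 1 = 21.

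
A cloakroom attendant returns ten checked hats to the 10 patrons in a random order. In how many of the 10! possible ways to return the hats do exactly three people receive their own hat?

Pick the 3 fixed positions: C(10,3) = 120 ways.
The other 7 form a derangement: !7 = 1854.
Total: 120 × 1854 = 222480.

222480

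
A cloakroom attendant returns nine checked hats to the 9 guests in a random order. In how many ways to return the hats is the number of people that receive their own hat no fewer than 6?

Sum C(9,i)·!(9-i) for i = 6..9:
  i=6: C(9,6)·!3 = 84·2 = 168
  i=7: C(9,7)·!2 = 36·1 = 36
  i=8: C(9,8)·!1 = 9·0 = 0
  i=9: C(9,9)·!0 = 1·1 = 1
Total = 205.

205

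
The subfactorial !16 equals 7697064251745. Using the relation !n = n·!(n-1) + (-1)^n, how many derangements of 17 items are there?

!17 = 17·7697064251745 - 1 = 130850092279664.

130850092279664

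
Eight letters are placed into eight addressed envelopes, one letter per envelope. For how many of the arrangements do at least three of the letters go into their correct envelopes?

Sum C(8,i)·!(8-i) for i = 3..8:
  i=3: C(8,3)·!5 = 56·44 = 2464
  i=4: C(8,4)·!4 = 70·9 = 630
  i=5: C(8,5)·!3 = 56·2 = 112
  i=6: C(8,6)·!2 = 28·1 = 28
  i=7: C(8,7)·!1 = 8·0 = 0
  i=8: C(8,8)·!0 = 1·1 = 1
Total = 3235.

3235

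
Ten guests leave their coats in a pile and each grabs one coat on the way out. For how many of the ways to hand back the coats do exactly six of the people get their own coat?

1890

Choose which 6 of the 10 are fixed: C(10,6) = 210.
The remaining 4 must be deranged: !4 = 9.
Total: 210 × 9 = 1890.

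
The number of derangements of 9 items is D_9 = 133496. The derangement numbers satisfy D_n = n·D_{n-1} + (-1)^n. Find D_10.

1334961

D_10 = 10·133496 + 1 = 1334961.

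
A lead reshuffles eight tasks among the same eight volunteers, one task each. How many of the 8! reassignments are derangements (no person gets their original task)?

By inclusion-exclusion, !8 = Σ (-1)^k · 8!/k! for k=0..8
= 8! - 8!/1! + 8!/2! - 8!/3! + 8!/4! - 8!/5! + 8!/6! - 8!/7! + 8!/8!
= 40320 - 40320 + 20160 - 6720 + 1680 - 336 + 56 - 8 + 1
= 14833

14833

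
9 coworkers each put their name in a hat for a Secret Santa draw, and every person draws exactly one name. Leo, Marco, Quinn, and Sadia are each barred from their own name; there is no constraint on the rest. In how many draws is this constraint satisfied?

229080

Let A_j be the event that the j-th constrained one is fixed. By inclusion-exclusion over the 4 events:
Σ_{j=0}^{4} (-1)^j C(4,j)(9-j)!
= C(4,0)·9! - C(4,1)·8! + C(4,2)·7! - C(4,3)·6! + C(4,4)·5!
= 362880 - 161280 + 30240 - 2880 + 120
= 229080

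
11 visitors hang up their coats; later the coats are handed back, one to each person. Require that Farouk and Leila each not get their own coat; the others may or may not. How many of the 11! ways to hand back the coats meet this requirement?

33022080

Inclusion-exclusion on the 2 forbidden self-matches:
Σ_{j=0}^{2} (-1)^j C(2,j)(11-j)!
= C(2,0)·11! - C(2,1)·10! + C(2,2)·9!
= 39916800 - 7257600 + 362880
= 33022080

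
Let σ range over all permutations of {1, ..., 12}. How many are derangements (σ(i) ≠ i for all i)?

Use !n = (n-1)(!(n-1) + !(n-2)).
!12 = 11·(14684570 + 1334961) = 11·16019531 = 176214841

176214841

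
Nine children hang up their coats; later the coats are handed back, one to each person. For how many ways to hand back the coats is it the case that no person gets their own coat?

133496

!9 is the nearest integer to 9!/e.
9! = 362880, and 362880/e ≈ 133496.09, so !9 = 133496.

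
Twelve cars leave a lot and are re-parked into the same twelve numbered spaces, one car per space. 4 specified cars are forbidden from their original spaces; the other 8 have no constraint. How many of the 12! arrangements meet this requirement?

339696000

Let A_j be the event that the j-th constrained one is fixed. By inclusion-exclusion over the 4 events:
Σ_{j=0}^{4} (-1)^j C(4,j)(12-j)!
= C(4,0)·12! - C(4,1)·11! + C(4,2)·10! - C(4,3)·9! + C(4,4)·8!
= 479001600 - 159667200 + 21772800 - 1451520 + 40320
= 339696000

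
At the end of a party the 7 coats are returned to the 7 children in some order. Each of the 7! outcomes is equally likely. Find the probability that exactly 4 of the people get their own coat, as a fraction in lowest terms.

Favorable outcomes: C(7,4)·!3 = 35·2 = 70.
Total outcomes: 7! = 5040.
Probability = 70/5040 = 1/72.

1/72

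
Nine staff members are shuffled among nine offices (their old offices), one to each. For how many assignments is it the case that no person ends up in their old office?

133496

By inclusion-exclusion, !9 = Σ (-1)^k · 9!/k! for k=0..9
= 9! - 9!/1! + 9!/2! - 9!/3! + 9!/4! - 9!/5! + 9!/6! - 9!/7! + 9!/8! - 9!/9!
= 362880 - 362880 + 181440 - 60480 + 15120 - 3024 + 504 - 72 + 9 - 1
= 133496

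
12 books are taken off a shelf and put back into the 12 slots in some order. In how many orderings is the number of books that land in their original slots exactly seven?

Pick the 7 fixed positions: C(12,7) = 792 ways.
The remaining 5 must be deranged: !5 = 44.
Total: 792 × 44 = 34848.

34848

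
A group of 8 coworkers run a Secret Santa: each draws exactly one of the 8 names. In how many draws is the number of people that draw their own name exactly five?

Pick the 5 fixed positions: C(8,5) = 56 ways.
The remaining 3 must be deranged: !3 = 2.
Total: 56 × 2 = 112.

112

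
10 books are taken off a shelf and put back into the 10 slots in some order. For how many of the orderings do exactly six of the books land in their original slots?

1890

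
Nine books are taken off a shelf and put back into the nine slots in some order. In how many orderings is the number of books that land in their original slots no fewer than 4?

6883

Sum C(9,i)·!(9-i) for i = 4..9:
  i=4: C(9,4)·!5 = 126·44 = 5544
  i=5: C(9,5)·!4 = 126·9 = 1134
  i=6: C(9,6)·!3 = 84·2 = 168
  i=7: C(9,7)·!2 = 36·1 = 36
  i=8: C(9,8)·!1 = 9·0 = 0
  i=9: C(9,9)·!0 = 1·1 = 1
Total = 6883.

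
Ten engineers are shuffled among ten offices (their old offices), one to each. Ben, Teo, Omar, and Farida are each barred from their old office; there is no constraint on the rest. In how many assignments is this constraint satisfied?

2399760

Let A_j be the event that the j-th constrained one is fixed. By inclusion-exclusion over the 4 events:
Σ_{j=0}^{4} (-1)^j C(4,j)(10-j)!
= C(4,0)·10! - C(4,1)·9! + C(4,2)·8! - C(4,3)·7! + C(4,4)·6!
= 3628800 - 1451520 + 241920 - 20160 + 720
= 2399760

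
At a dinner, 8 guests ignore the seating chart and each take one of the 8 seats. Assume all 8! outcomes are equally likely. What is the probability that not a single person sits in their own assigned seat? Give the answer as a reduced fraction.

Favorable outcomes: !8 = 14833.
Total outcomes: 8! = 40320.
Probability = 14833/40320 = 2119/5760.

2119/5760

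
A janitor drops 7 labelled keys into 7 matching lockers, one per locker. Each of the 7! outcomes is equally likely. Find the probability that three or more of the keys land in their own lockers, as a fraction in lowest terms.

Favorable outcomes: Σ_{i≥3} C(7,i)·!(7-i) = 35·9 + 35·2 + 21·1 + 7·0 + 1·1 = 407.
Total outcomes: 7! = 5040.
Probability = 407/5040 = 407/5040.

407/5040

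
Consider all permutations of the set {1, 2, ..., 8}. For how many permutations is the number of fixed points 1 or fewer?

Sum C(8,i)·!(8-i) for i = 0..1:
  i=0: C(8,0)·!8 = 1·14833 = 14833
  i=1: C(8,1)·!7 = 8·1854 = 14832
Total = 29665.

29665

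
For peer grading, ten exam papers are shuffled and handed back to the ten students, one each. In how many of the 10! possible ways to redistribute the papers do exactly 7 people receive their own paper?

240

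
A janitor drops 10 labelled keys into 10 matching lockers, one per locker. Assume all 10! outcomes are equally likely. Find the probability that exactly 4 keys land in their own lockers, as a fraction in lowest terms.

53/3456

Favorable outcomes: C(10,4)·!6 = 210·265 = 55650.
Total outcomes: 10! = 3628800.
Probability = 55650/3628800 = 53/3456.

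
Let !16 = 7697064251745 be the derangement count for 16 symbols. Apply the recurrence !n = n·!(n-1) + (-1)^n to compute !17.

130850092279664

!17 = 17·7697064251745 - 1 = 130850092279664.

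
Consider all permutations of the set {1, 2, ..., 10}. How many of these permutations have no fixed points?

1334961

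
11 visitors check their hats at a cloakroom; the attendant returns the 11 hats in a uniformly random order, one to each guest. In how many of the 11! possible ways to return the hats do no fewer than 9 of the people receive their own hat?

56

# with exactly i fixed is C(11,i)·!(11-i); sum over i=9..11:
  i=9: C(11,9)·!2 = 55·1 = 55
  i=10: C(11,10)·!1 = 11·0 = 0
  i=11: C(11,11)·!0 = 1·1 = 1
Total = 56.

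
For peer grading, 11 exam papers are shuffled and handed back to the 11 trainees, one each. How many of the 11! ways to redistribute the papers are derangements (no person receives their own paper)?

The subfactorial !11 = [11!/e] (nearest integer).
11! = 39916800, and 39916800/e ≈ 14684570.08, so !11 = 14684570.

14684570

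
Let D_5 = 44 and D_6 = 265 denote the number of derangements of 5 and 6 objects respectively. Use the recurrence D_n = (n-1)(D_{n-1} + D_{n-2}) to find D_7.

D_7 = (7-1)·(D_6 + D_5) = 6·(265 + 44) = 6·309 = 1854.

1854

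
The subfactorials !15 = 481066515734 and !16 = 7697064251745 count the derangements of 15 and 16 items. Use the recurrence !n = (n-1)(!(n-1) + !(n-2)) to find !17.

!17 = (17-1)·(!16 + !15) = 16·(7697064251745 + 481066515734) = 16·8178130767479 = 130850092279664.

130850092279664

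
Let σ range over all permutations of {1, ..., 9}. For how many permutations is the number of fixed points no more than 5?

362675

Sum C(9,i)·!(9-i) for i = 0..5:
  i=0: C(9,0)·!9 = 1·133496 = 133496
  i=1: C(9,1)·!8 = 9·14833 = 133497
  i=2: C(9,2)·!7 = 36·1854 = 66744
  i=3: C(9,3)·!6 = 84·265 = 22260
  i=4: C(9,4)·!5 = 126·44 = 5544
  i=5: C(9,5)·!4 = 126·9 = 1134
Total = 362675.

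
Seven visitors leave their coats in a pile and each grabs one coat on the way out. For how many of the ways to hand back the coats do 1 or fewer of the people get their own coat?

Sum C(7,i)·!(7-i) for i = 0..1:
  i=0: C(7,0)·!7 = 1·1854 = 1854
  i=1: C(7,1)·!6 = 7·265 = 1855
Total = 3709.

3709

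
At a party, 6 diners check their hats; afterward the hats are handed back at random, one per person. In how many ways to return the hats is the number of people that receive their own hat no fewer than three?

56

# with exactly i fixed is C(6,i)·!(6-i); sum over i=3..6:
  i=3: C(6,3)·!3 = 20·2 = 40
  i=4: C(6,4)·!2 = 15·1 = 15
  i=5: C(6,5)·!1 = 6·0 = 0
  i=6: C(6,6)·!0 = 1·1 = 1
Total = 56.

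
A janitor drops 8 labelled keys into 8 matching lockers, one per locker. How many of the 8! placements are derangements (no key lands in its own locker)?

The number of derangements of 8 is !8 = Σ_{k=0}^{8} (-1)^k·8!/k!
= 8! - 8!/1! + 8!/2! - 8!/3! + 8!/4! - 8!/5! + 8!/6! - 8!/7! + 8!/8!
= 40320 - 40320 + 20160 - 6720 + 1680 - 336 + 56 - 8 + 1
= 14833

14833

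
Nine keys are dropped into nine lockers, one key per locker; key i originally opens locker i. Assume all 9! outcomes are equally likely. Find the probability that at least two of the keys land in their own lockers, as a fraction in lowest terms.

Favorable outcomes: Σ_{i≥2} C(9,i)·!(9-i) = 36·1854 + 84·265 + 126·44 + 126·9 + 84·2 + 36·1 + 9·0 + 1·1 = 95887.
Total outcomes: 9! = 362880.
Probability = 95887/362880 = 95887/362880.

95887/362880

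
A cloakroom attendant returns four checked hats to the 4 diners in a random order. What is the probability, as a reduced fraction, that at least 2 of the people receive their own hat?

Favorable outcomes: Σ_{i≥2} C(4,i)·!(4-i) = 6·1 + 4·0 + 1·1 = 7.
Total outcomes: 4! = 24.
Probability = 7/24 = 7/24.

7/24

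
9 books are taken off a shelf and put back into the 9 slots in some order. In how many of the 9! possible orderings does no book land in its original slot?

133496

!9 = 9! · Σ_{k=0}^{9} (-1)^k/k!
= 9! - 9!/1! + 9!/2! - 9!/3! + 9!/4! - 9!/5! + 9!/6! - 9!/7! + 9!/8! - 9!/9!
= 362880 - 362880 + 181440 - 60480 + 15120 - 3024 + 504 - 72 + 9 - 1
= 133496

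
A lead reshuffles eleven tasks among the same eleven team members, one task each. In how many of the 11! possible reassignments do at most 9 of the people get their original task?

# with exactly i fixed is C(11,i)·!(11-i); sum over i=0..9:
  i=0: C(11,0)·!11 = 1·14684570 = 14684570
  i=1: C(11,1)·!10 = 11·1334961 = 14684571
  i=2: C(11,2)·!9 = 55·133496 = 7342280
  i=3: C(11,3)·!8 = 165·14833 = 2447445
  i=4: C(11,4)·!7 = 330·1854 = 611820
  i=5: C(11,5)·!6 = 462·265 = 122430
  i=6: C(11,6)·!5 = 462·44 = 20328
  i=7: C(11,7)·!4 = 330·9 = 2970
  i=8: C(11,8)·!3 = 165·2 = 330
  i=9: C(11,9)·!2 = 55·1 = 55
Total = 39916799.

39916799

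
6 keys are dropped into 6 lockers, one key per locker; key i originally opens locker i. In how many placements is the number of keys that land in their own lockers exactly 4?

Pick the 4 fixed positions: C(6,4) = 15 ways.
The remaining 2 must be deranged: !2 = 1.
Total: 15 × 1 = 15.

15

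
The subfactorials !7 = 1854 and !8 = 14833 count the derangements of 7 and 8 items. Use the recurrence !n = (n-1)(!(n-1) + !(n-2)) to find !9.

133496

!9 = (9-1)·(!8 + !7) = 8·(14833 + 1854) = 8·16687 = 133496.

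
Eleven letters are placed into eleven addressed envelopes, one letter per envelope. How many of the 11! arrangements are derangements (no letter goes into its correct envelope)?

By inclusion-exclusion, !11 = Σ (-1)^k · 11!/k! for k=0..11
= 11! - 11!/1! + 11!/2! - 11!/3! + 11!/4! - 11!/5! + 11!/6! - 11!/7! + 11!/8! - 11!/9! + 11!/10! - 11!/11!
= 39916800 - 39916800 + 19958400 - 6652800 + 1663200 - 332640 + 55440 - 7920 + 990 - 110 + 11 - 1
= 14684570

14684570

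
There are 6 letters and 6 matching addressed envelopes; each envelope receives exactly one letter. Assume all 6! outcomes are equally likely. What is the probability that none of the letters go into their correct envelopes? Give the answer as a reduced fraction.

Favorable outcomes: !6 = 265.
Total outcomes: 6! = 720.
Probability = 265/720 = 53/144.

53/144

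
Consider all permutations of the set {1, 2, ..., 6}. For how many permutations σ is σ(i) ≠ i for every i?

The subfactorial !6 = [6!/e] (nearest integer).
6! = 720, and 720/e ≈ 264.87, so !6 = 265.

265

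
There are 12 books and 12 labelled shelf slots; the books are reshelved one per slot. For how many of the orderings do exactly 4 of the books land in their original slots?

7342335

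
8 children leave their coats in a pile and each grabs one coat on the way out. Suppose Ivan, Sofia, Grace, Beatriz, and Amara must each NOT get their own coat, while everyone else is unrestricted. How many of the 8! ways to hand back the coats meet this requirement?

21234

Let A_j be the event that the j-th constrained one is fixed. By inclusion-exclusion over the 5 events:
Σ_{j=0}^{5} (-1)^j C(5,j)(8-j)!
= C(5,0)·8! - C(5,1)·7! + C(5,2)·6! - C(5,3)·5! + C(5,4)·4! - C(5,5)·3!
= 40320 - 25200 + 7200 - 1200 + 120 - 6
= 21234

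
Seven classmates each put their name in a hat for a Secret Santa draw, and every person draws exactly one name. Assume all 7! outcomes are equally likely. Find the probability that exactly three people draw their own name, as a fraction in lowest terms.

1/16

Favorable outcomes: C(7,3)·!4 = 35·9 = 315.
Total outcomes: 7! = 5040.
Probability = 315/5040 = 1/16.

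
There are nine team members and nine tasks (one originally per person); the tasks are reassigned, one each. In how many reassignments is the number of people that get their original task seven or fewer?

362879

Sum C(9,i)·!(9-i) for i = 0..7:
  i=0: C(9,0)·!9 = 1·133496 = 133496
  i=1: C(9,1)·!8 = 9·14833 = 133497
  i=2: C(9,2)·!7 = 36·1854 = 66744
  i=3: C(9,3)·!6 = 84·265 = 22260
  i=4: C(9,4)·!5 = 126·44 = 5544
  i=5: C(9,5)·!4 = 126·9 = 1134
  i=6: C(9,6)·!3 = 84·2 = 168
  i=7: C(9,7)·!2 = 36·1 = 36
Total = 362879.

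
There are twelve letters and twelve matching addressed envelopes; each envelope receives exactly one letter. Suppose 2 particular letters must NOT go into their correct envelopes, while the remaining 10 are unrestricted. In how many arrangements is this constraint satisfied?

402796800

Let A_j be the event that the j-th constrained one is fixed. By inclusion-exclusion over the 2 events:
Σ_{j=0}^{2} (-1)^j C(2,j)(12-j)!
= C(2,0)·12! - C(2,1)·11! + C(2,2)·10!
= 479001600 - 79833600 + 3628800
= 402796800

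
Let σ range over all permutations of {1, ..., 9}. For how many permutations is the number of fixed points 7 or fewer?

362879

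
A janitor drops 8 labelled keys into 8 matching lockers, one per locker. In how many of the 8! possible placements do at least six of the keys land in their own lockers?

# with exactly i fixed is C(8,i)·!(8-i); sum over i=6..8:
  i=6: C(8,6)·!2 = 28·1 = 28
  i=7: C(8,7)·!1 = 8·0 = 0
  i=8: C(8,8)·!0 = 1·1 = 1
Total = 29.

29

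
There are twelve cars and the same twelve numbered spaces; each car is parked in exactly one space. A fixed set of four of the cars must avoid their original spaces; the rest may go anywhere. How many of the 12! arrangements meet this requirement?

Let A_j be the event that the j-th constrained one is fixed. By inclusion-exclusion over the 4 events:
Σ_{j=0}^{4} (-1)^j C(4,j)(12-j)!
= C(4,0)·12! - C(4,1)·11! + C(4,2)·10! - C(4,3)·9! + C(4,4)·8!
= 479001600 - 159667200 + 21772800 - 1451520 + 40320
= 339696000

339696000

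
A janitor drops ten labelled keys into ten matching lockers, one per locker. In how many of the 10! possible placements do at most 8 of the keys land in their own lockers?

3628799

# with exactly i fixed is C(10,i)·!(10-i); sum over i=0..8:
  i=0: C(10,0)·!10 = 1·1334961 = 1334961
  i=1: C(10,1)·!9 = 10·133496 = 1334960
  i=2: C(10,2)·!8 = 45·14833 = 667485
  i=3: C(10,3)·!7 = 120·1854 = 222480
  i=4: C(10,4)·!6 = 210·265 = 55650
  i=5: C(10,5)·!5 = 252·44 = 11088
  i=6: C(10,6)·!4 = 210·9 = 1890
  i=7: C(10,7)·!3 = 120·2 = 240
  i=8: C(10,8)·!2 = 45·1 = 45
Total = 3628799.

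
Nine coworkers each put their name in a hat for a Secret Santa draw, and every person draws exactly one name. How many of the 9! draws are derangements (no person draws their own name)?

The number of derangements of 9 is !9 = Σ_{k=0}^{9} (-1)^k·9!/k!
= 9! - 9!/1! + 9!/2! - 9!/3! + 9!/4! - 9!/5! + 9!/6! - 9!/7! + 9!/8! - 9!/9!
= 362880 - 362880 + 181440 - 60480 + 15120 - 3024 + 504 - 72 + 9 - 1
= 133496

133496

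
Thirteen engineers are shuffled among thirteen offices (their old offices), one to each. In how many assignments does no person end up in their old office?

2290792932

By inclusion-exclusion, !13 = Σ (-1)^k · 13!/k! for k=0..13
= 13! - 13!/1! + 13!/2! - 13!/3! + 13!/4! - 13!/5! + 13!/6! - 13!/7! + 13!/8! - 13!/9! + 13!/10! - 13!/11! + 13!/12! - 13!/13!
= 6227020800 - 6227020800 + 3113510400 - 1037836800 + 259459200 - 51891840 + 8648640 - 1235520 + 154440 - 17160 + 1716 - 156 + 13 - 1
= 2290792932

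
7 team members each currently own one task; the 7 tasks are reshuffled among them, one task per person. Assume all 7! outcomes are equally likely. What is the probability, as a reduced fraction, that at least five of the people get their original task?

11/2520

Favorable outcomes: Σ_{i≥5} C(7,i)·!(7-i) = 21·1 + 7·0 + 1·1 = 22.
Total outcomes: 7! = 5040.
Probability = 22/5040 = 11/2520.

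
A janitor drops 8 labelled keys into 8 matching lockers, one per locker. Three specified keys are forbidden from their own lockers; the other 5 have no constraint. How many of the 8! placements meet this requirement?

Inclusion-exclusion on the 3 forbidden self-matches:
Σ_{j=0}^{3} (-1)^j C(3,j)(8-j)!
= C(3,0)·8! - C(3,1)·7! + C(3,2)·6! - C(3,3)·5!
= 40320 - 15120 + 2160 - 120
= 27240

27240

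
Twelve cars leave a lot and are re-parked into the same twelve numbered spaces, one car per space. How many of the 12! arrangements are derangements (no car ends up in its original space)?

176214841

Recurrence: !12 = 11·(!11 + !10).
!12 = 11·(14684570 + 1334961) = 11·16019531 = 176214841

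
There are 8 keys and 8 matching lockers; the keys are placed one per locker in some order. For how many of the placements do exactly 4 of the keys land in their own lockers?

Pick the 4 fixed positions: C(8,4) = 70 ways.
The remaining 4 must be deranged: !4 = 9.
Total: 70 × 9 = 630.

630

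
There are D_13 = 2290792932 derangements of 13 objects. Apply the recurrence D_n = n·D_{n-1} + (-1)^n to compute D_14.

32071101049

D_14 = 14·2290792932 + 1 = 32071101049.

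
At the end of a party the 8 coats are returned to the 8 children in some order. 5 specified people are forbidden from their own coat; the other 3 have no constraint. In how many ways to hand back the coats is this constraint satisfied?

Inclusion-exclusion on the 5 forbidden self-matches:
Σ_{j=0}^{5} (-1)^j C(5,j)(8-j)!
= C(5,0)·8! - C(5,1)·7! + C(5,2)·6! - C(5,3)·5! + C(5,4)·4! - C(5,5)·3!
= 40320 - 25200 + 7200 - 1200 + 120 - 6
= 21234

21234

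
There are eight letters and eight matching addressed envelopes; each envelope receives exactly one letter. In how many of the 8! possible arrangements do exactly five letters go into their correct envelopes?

Choose which 5 of the 8 are fixed: C(8,5) = 56.
The remaining 3 must be deranged: !3 = 2.
Total: 56 × 2 = 112.

112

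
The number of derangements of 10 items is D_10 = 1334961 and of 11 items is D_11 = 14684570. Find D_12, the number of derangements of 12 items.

176214841

D_12 = (12-1)·(D_11 + D_10) = 11·(14684570 + 1334961) = 11·16019531 = 176214841.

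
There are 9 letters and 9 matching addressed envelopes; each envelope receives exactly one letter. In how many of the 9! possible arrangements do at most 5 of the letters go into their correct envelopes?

Sum C(9,i)·!(9-i) for i = 0..5:
  i=0: C(9,0)·!9 = 1·133496 = 133496
  i=1: C(9,1)·!8 = 9·14833 = 133497
  i=2: C(9,2)·!7 = 36·1854 = 66744
  i=3: C(9,3)·!6 = 84·265 = 22260
  i=4: C(9,4)·!5 = 126·44 = 5544
  i=5: C(9,5)·!4 = 126·9 = 1134
Total = 362675.

362675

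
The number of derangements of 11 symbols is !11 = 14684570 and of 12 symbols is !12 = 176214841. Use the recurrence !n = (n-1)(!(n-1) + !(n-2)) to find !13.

!13 = (13-1)·(!12 + !11) = 12·(176214841 + 14684570) = 12·190899411 = 2290792932.

2290792932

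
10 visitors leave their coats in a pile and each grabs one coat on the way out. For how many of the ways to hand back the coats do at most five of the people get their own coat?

Sum C(10,i)·!(10-i) for i = 0..5:
  i=0: C(10,0)·!10 = 1·1334961 = 1334961
  i=1: C(10,1)·!9 = 10·133496 = 1334960
  i=2: C(10,2)·!8 = 45·14833 = 667485
  i=3: C(10,3)·!7 = 120·1854 = 222480
  i=4: C(10,4)·!6 = 210·265 = 55650
  i=5: C(10,5)·!5 = 252·44 = 11088
Total = 3626624.

3626624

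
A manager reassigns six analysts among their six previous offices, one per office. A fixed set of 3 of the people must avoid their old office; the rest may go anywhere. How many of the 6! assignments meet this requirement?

Let A_j be the event that the j-th constrained one is fixed. By inclusion-exclusion over the 3 events:
Σ_{j=0}^{3} (-1)^j C(3,j)(6-j)!
= C(3,0)·6! - C(3,1)·5! + C(3,2)·4! - C(3,3)·3!
= 720 - 360 + 72 - 6
= 426

426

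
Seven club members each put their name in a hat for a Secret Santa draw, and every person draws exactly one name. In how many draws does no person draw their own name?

!7 is the nearest integer to 7!/e.
7! = 5040, and 5040/e ≈ 1854.11, so !7 = 1854.

1854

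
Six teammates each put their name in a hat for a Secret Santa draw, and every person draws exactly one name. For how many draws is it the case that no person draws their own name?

265

The subfactorial !6 = [6!/e] (nearest integer).
6! = 720, and 720/e ≈ 264.87, so !6 = 265.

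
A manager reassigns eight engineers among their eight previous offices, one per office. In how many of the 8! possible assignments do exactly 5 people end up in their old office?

112

Pick the 5 fixed positions: C(8,5) = 56 ways.
The other 3 form a derangement: !3 = 2.
Total: 56 × 2 = 112.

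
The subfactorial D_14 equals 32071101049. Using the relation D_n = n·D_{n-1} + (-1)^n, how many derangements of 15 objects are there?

481066515734

D_15 = 15·32071101049 - 1 = 481066515734.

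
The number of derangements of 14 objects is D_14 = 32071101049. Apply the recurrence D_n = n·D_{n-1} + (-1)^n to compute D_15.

481066515734

D_15 = 15·32071101049 - 1 = 481066515734.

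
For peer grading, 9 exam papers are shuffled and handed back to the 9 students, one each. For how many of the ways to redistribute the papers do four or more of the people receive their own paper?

6883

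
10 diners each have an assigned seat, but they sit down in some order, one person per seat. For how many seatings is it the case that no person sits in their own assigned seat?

The number of derangements of 10 is !10 = Σ_{k=0}^{10} (-1)^k·10!/k!
= 10! - 10!/1! + 10!/2! - 10!/3! + 10!/4! - 10!/5! + 10!/6! - 10!/7! + 10!/8! - 10!/9! + 10!/10!
= 3628800 - 3628800 + 1814400 - 604800 + 151200 - 30240 + 5040 - 720 + 90 - 10 + 1
= 1334961

1334961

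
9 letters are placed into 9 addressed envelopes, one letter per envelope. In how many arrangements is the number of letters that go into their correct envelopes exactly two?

Choose which 2 of the 9 are fixed: C(9,2) = 36.
The other 7 form a derangement: !7 = 1854.
Total: 36 × 1854 = 66744.

66744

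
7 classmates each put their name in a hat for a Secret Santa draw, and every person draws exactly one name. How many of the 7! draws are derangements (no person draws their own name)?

1854

Use !n = n·!(n-1) + (-1)^n.
!7 = 7·265 - 1 = 1854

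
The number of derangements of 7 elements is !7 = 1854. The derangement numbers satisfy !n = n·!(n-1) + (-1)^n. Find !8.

!8 = 8·1854 + 1 = 14833.

14833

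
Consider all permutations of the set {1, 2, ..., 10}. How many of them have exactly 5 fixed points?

11088

Choose which 5 of the 10 are fixed: C(10,5) = 252.
The remaining 5 must be deranged: !5 = 44.
Total: 252 × 44 = 11088.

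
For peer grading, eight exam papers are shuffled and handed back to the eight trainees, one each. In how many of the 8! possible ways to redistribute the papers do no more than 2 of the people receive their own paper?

37085

# with exactly i fixed is C(8,i)·!(8-i); sum over i=0..2:
  i=0: C(8,0)·!8 = 1·14833 = 14833
  i=1: C(8,1)·!7 = 8·1854 = 14832
  i=2: C(8,2)·!6 = 28·265 = 7420
Total = 37085.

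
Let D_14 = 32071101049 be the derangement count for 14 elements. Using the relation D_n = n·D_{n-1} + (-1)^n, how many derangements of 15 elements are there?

481066515734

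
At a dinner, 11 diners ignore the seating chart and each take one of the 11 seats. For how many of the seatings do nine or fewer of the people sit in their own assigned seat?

Sum C(11,i)·!(11-i) for i = 0..9:
  i=0: C(11,0)·!11 = 1·14684570 = 14684570
  i=1: C(11,1)·!10 = 11·1334961 = 14684571
  i=2: C(11,2)·!9 = 55·133496 = 7342280
  i=3: C(11,3)·!8 = 165·14833 = 2447445
  i=4: C(11,4)·!7 = 330·1854 = 611820
  i=5: C(11,5)·!6 = 462·265 = 122430
  i=6: C(11,6)·!5 = 462·44 = 20328
  i=7: C(11,7)·!4 = 330·9 = 2970
  i=8: C(11,8)·!3 = 165·2 = 330
  i=9: C(11,9)·!2 = 55·1 = 55
Total = 39916799.

39916799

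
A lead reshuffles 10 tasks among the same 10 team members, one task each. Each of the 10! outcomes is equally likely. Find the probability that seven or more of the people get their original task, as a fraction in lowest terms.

143/1814400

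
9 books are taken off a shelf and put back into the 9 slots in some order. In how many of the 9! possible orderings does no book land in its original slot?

133496

!9 is the nearest integer to 9!/e.
9! = 362880, and 362880/e ≈ 133496.09, so !9 = 133496.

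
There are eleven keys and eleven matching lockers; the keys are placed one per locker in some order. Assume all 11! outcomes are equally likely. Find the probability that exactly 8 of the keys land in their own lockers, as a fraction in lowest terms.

1/120960

Favorable outcomes: C(11,8)·!3 = 165·2 = 330.
Total outcomes: 11! = 39916800.
Probability = 330/39916800 = 1/120960.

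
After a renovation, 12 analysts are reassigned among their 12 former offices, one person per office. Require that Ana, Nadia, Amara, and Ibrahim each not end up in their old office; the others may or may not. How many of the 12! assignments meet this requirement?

339696000

Let A_j be the event that the j-th constrained one is fixed. By inclusion-exclusion over the 4 events:
Σ_{j=0}^{4} (-1)^j C(4,j)(12-j)!
= C(4,0)·12! - C(4,1)·11! + C(4,2)·10! - C(4,3)·9! + C(4,4)·8!
= 479001600 - 159667200 + 21772800 - 1451520 + 40320
= 339696000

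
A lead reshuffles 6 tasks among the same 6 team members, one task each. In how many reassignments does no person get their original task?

The subfactorial !6 = [6!/e] (nearest integer).
6! = 720, and 720/e ≈ 264.87, so !6 = 265.

265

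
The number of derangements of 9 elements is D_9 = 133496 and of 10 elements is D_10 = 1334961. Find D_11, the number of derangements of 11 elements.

14684570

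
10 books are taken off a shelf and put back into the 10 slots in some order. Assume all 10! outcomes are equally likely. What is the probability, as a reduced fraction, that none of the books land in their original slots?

16481/44800

Favorable outcomes: !10 = 1334961.
Total outcomes: 10! = 3628800.
Probability = 1334961/3628800 = 16481/44800.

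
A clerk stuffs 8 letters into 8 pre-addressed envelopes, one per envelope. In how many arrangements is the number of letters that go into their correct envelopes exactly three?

Pick the 3 fixed positions: C(8,3) = 56 ways.
The remaining 5 must be deranged: !5 = 44.
Total: 56 × 44 = 2464.

2464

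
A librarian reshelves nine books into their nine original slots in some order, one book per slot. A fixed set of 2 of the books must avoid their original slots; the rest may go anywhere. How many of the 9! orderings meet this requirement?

287280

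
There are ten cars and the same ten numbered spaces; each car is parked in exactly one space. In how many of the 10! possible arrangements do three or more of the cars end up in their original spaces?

291394

# with exactly i fixed is C(10,i)·!(10-i); sum over i=3..10:
  i=3: C(10,3)·!7 = 120·1854 = 222480
  i=4: C(10,4)·!6 = 210·265 = 55650
  i=5: C(10,5)·!5 = 252·44 = 11088
  i=6: C(10,6)·!4 = 210·9 = 1890
  i=7: C(10,7)·!3 = 120·2 = 240
  i=8: C(10,8)·!2 = 45·1 = 45
  i=9: C(10,9)·!1 = 10·0 = 0
  i=10: C(10,10)·!0 = 1·1 = 1
Total = 291394.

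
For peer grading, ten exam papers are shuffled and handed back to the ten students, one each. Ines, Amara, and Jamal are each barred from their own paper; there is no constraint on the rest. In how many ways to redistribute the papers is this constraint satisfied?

2656080

Inclusion-exclusion on the 3 forbidden self-matches:
Σ_{j=0}^{3} (-1)^j C(3,j)(10-j)!
= C(3,0)·10! - C(3,1)·9! + C(3,2)·8! - C(3,3)·7!
= 3628800 - 1088640 + 120960 - 5040
= 2656080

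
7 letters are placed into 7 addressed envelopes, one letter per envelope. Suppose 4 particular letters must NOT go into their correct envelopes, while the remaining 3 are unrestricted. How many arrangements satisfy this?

2790

Inclusion-exclusion on the 4 forbidden self-matches:
Σ_{j=0}^{4} (-1)^j C(4,j)(7-j)!
= C(4,0)·7! - C(4,1)·6! + C(4,2)·5! - C(4,3)·4! + C(4,4)·3!
= 5040 - 2880 + 720 - 96 + 6
= 2790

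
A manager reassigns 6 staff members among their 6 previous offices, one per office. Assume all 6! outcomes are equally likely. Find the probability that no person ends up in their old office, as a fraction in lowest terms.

Favorable outcomes: !6 = 265.
Total outcomes: 6! = 720.
Probability = 265/720 = 53/144.

53/144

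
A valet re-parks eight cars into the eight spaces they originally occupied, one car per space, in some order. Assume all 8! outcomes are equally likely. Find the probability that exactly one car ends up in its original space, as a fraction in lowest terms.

103/280

Favorable outcomes: C(8,1)·!7 = 8·1854 = 14832.
Total outcomes: 8! = 40320.
Probability = 14832/40320 = 103/280.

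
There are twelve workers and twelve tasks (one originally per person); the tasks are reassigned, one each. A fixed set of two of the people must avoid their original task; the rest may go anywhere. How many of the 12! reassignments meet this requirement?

402796800

Let A_j be the event that the j-th constrained one is fixed. By inclusion-exclusion over the 2 events:
Σ_{j=0}^{2} (-1)^j C(2,j)(12-j)!
= C(2,0)·12! - C(2,1)·11! + C(2,2)·10!
= 479001600 - 79833600 + 3628800
= 402796800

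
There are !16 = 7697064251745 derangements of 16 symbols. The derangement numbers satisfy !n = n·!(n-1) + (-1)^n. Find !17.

130850092279664

!17 = 17·7697064251745 - 1 = 130850092279664.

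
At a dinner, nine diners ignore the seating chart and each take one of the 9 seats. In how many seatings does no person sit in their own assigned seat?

133496

!9 = 9! · Σ_{k=0}^{9} (-1)^k/k!
= 9! - 9!/1! + 9!/2! - 9!/3! + 9!/4! - 9!/5! + 9!/6! - 9!/7! + 9!/8! - 9!/9!
= 362880 - 362880 + 181440 - 60480 + 15120 - 3024 + 504 - 72 + 9 - 1
= 133496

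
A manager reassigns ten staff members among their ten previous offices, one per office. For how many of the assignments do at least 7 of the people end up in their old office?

# with exactly i fixed is C(10,i)·!(10-i); sum over i=7..10:
  i=7: C(10,7)·!3 = 120·2 = 240
  i=8: C(10,8)·!2 = 45·1 = 45
  i=9: C(10,9)·!1 = 10·0 = 0
  i=10: C(10,10)·!0 = 1·1 = 1
Total = 286.

286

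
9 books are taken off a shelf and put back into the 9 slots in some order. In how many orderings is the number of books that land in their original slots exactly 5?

Pick the 5 fixed positions: C(9,5) = 126 ways.
The remaining 4 must be deranged: !4 = 9.
Total: 126 × 9 = 1134.

1134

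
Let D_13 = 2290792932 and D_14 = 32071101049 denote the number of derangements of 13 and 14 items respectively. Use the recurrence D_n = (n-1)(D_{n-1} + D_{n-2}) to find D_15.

481066515734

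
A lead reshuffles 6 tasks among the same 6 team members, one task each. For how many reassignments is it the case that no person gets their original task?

265

The number of derangements of 6 is !6 = Σ_{k=0}^{6} (-1)^k·6!/k!
= 6! - 6!/1! + 6!/2! - 6!/3! + 6!/4! - 6!/5! + 6!/6!
= 720 - 720 + 360 - 120 + 30 - 6 + 1
= 265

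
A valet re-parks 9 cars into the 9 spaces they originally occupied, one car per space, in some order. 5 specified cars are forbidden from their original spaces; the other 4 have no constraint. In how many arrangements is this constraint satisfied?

205056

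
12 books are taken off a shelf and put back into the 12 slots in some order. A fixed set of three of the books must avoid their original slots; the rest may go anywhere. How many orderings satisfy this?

369774720

Let A_j be the event that the j-th constrained one is fixed. By inclusion-exclusion over the 3 events:
Σ_{j=0}^{3} (-1)^j C(3,j)(12-j)!
= C(3,0)·12! - C(3,1)·11! + C(3,2)·10! - C(3,3)·9!
= 479001600 - 119750400 + 10886400 - 362880
= 369774720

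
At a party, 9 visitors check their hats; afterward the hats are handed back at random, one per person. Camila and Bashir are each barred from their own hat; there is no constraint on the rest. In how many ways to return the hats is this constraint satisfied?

287280

Let A_j be the event that the j-th constrained one is fixed. By inclusion-exclusion over the 2 events:
Σ_{j=0}^{2} (-1)^j C(2,j)(9-j)!
= C(2,0)·9! - C(2,1)·8! + C(2,2)·7!
= 362880 - 80640 + 5040
= 287280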